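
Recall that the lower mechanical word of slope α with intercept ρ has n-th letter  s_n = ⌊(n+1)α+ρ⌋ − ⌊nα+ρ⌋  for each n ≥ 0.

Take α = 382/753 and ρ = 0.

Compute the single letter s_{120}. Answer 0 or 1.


(n+1)α + ρ = (121·382) / 753 = 46222/753
nα + ρ     = (120·382) / 753 = 45840/753
⌊46222/753⌋ = 61,  ⌊45840/753⌋ = 60
s_{120} = 61 − 60 = 1

1


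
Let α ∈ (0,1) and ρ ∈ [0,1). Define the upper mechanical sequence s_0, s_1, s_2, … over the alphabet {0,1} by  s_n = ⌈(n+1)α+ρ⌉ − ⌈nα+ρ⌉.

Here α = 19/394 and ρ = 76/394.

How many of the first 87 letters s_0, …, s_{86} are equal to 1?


#1s = Σ_{n=0}^{86} s_n = Σ_{n=0}^{86} (⌈(n+1)α+ρ⌉ − ⌈nα+ρ⌉)
the sum telescopes: every ⌈nα+ρ⌉ with 0 < n < 87 appears once with + and once with −, leaving ⌈87α+ρ⌉ − ⌈0·α+ρ⌉
87α + ρ = (87·19 + 76) / 394 = 1729/394
ρ = 76/394
⌈1729/394⌉ = 5,  ⌈76/394⌉ = 1
#1s = 5 − 1 = 4

4


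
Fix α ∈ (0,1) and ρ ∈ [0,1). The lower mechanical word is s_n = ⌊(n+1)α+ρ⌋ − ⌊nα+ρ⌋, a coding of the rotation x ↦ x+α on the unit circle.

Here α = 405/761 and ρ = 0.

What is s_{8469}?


(n+1)α + ρ = (8470·405) / 761 = 3430350/761
nα + ρ     = (8469·405) / 761 = 3429945/761
⌊3430350/761⌋ = 4507,  ⌊3429945/761⌋ = 4507
s_{8469} = 4507 − 4507 = 0

0


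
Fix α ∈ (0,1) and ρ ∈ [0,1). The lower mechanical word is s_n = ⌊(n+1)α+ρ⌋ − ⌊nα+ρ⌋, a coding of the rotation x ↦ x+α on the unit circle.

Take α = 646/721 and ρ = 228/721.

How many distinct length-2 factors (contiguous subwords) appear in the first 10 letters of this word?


3

t_n = ⌊(n·646+228)/721⌋ for n = 0 … 10:
  n=0…9: ⌊228/721⌋=0 ⌊874/721⌋=1 ⌊1520/721⌋=2 ⌊2166/721⌋=3 ⌊2812/721⌋=3 ⌊3458/721⌋=4 ⌊4104/721⌋=5 ⌊4750/721⌋=6 ⌊5396/721⌋=7 ⌊6042/721⌋=8
  n=10: ⌊6688/721⌋=9
s_n = t_(n+1) − t_n for n = 0 … 9 gives
prefix = 1110111111
slide a length-2 window over [0..1] … [8..9] (9 windows); first occurrence of each distinct factor:
  [  0..  1] 11
  [  2..  3] 10
  [  3..  4] 01
  (the other 6 windows repeat one of these)
distinct factors: {01, 10, 11}
count = 3  (Sturmian bound for length 2 is 3)


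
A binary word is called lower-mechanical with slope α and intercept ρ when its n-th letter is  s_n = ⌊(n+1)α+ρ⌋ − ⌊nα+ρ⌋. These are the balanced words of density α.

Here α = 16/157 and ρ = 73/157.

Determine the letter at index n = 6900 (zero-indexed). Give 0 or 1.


0

(n+1)α + ρ = (6901·16 + 73) / 157 = 110489/157
nα + ρ     = (6900·16 + 73) / 157 = 110473/157
⌊110489/157⌋ = 703,  ⌊110473/157⌋ = 703
s_{6900} = 703 − 703 = 0


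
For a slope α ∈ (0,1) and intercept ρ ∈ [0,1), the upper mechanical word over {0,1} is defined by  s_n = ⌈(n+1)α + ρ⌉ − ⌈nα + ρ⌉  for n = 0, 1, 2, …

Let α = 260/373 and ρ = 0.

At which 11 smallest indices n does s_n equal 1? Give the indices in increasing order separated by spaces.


n=0: ⌈260/373⌉−⌈0/373⌉ = 1−0 = 1  ← one
n=1: ⌈520/373⌉−⌈260/373⌉ = 2−1 = 1  ← one
n=2: ⌈780/373⌉−⌈520/373⌉ = 3−2 = 1  ← one
n=3: ⌈1040/373⌉−⌈780/373⌉ = 3−3 = 0
n=4: ⌈1300/373⌉−⌈1040/373⌉ = 4−3 = 1  ← one
n=5: ⌈1560/373⌉−⌈1300/373⌉ = 5−4 = 1  ← one
n=6: ⌈1820/373⌉−⌈1560/373⌉ = 5−5 = 0
n=7: ⌈2080/373⌉−⌈1820/373⌉ = 6−5 = 1  ← one
n=8: ⌈2340/373⌉−⌈2080/373⌉ = 7−6 = 1  ← one
n=9: ⌈2600/373⌉−⌈2340/373⌉ = 7−7 = 0
n=10: ⌈2860/373⌉−⌈2600/373⌉ = 8−7 = 1  ← one
n=11: ⌈3120/373⌉−⌈2860/373⌉ = 9−8 = 1  ← one
n=12: ⌈3380/373⌉−⌈3120/373⌉ = 10−9 = 1  ← one
n=13: ⌈3640/373⌉−⌈3380/373⌉ = 10−10 = 0
n=14: ⌈3900/373⌉−⌈3640/373⌉ = 11−10 = 1  ← one
positions of the first 11 ones: 0 1 2 4 5 7 8 10 11 12 14

0 1 2 4 5 7 8 10 11 12 14


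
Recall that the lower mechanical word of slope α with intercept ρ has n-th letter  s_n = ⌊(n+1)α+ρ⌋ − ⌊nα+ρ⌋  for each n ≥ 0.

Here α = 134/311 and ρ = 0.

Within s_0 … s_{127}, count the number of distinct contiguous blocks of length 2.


3

t_n = ⌊(n·134)/311⌋ for n = 0 … 128:
  n=0…9: ⌊0/311⌋=0 ⌊134/311⌋=0 ⌊268/311⌋=0 ⌊402/311⌋=1 ⌊536/311⌋=1 ⌊670/311⌋=2 ⌊804/311⌋=2 ⌊938/311⌋=3 ⌊1072/311⌋=3 ⌊1206/311⌋=3
  n=10…19: ⌊1340/311⌋=4 ⌊1474/311⌋=4 ⌊1608/311⌋=5 ⌊1742/311⌋=5 ⌊1876/311⌋=6 ⌊2010/311⌋=6 ⌊2144/311⌋=6 ⌊2278/311⌋=7 ⌊2412/311⌋=7 ⌊2546/311⌋=8
  n=20…29: ⌊2680/311⌋=8 ⌊2814/311⌋=9 ⌊2948/311⌋=9 ⌊3082/311⌋=9 ⌊3216/311⌋=10 ⌊3350/311⌋=10 ⌊3484/311⌋=11 ⌊3618/311⌋=11 ⌊3752/311⌋=12 ⌊3886/311⌋=12
  n=30…39: ⌊4020/311⌋=12 ⌊4154/311⌋=13 ⌊4288/311⌋=13 ⌊4422/311⌋=14 ⌊4556/311⌋=14 ⌊4690/311⌋=15 ⌊4824/311⌋=15 ⌊4958/311⌋=15 ⌊5092/311⌋=16 ⌊5226/311⌋=16
  n=40…49: ⌊5360/311⌋=17 ⌊5494/311⌋=17 ⌊5628/311⌋=18 ⌊5762/311⌋=18 ⌊5896/311⌋=18 ⌊6030/311⌋=19 ⌊6164/311⌋=19 ⌊6298/311⌋=20 ⌊6432/311⌋=20 ⌊6566/311⌋=21
  n=50…59: ⌊6700/311⌋=21 ⌊6834/311⌋=21 ⌊6968/311⌋=22 ⌊7102/311⌋=22 ⌊7236/311⌋=23 ⌊7370/311⌋=23 ⌊7504/311⌋=24 ⌊7638/311⌋=24 ⌊7772/311⌋=24 ⌊7906/311⌋=25
  n=60…69: ⌊8040/311⌋=25 ⌊8174/311⌋=26 ⌊8308/311⌋=26 ⌊8442/311⌋=27 ⌊8576/311⌋=27 ⌊8710/311⌋=28 ⌊8844/311⌋=28 ⌊8978/311⌋=28 ⌊9112/311⌋=29 ⌊9246/311⌋=29
  n=70…79: ⌊9380/311⌋=30 ⌊9514/311⌋=30 ⌊9648/311⌋=31 ⌊9782/311⌋=31 ⌊9916/311⌋=31 ⌊10050/311⌋=32 ⌊10184/311⌋=32 ⌊10318/311⌋=33 ⌊10452/311⌋=33 ⌊10586/311⌋=34
  n=80…89: ⌊10720/311⌋=34 ⌊10854/311⌋=34 ⌊10988/311⌋=35 ⌊11122/311⌋=35 ⌊11256/311⌋=36 ⌊11390/311⌋=36 ⌊11524/311⌋=37 ⌊11658/311⌋=37 ⌊11792/311⌋=37 ⌊11926/311⌋=38
  n=90…99: ⌊12060/311⌋=38 ⌊12194/311⌋=39 ⌊12328/311⌋=39 ⌊12462/311⌋=40 ⌊12596/311⌋=40 ⌊12730/311⌋=40 ⌊12864/311⌋=41 ⌊12998/311⌋=41 ⌊13132/311⌋=42 ⌊13266/311⌋=42
  n=100…109: ⌊13400/311⌋=43 ⌊13534/311⌋=43 ⌊13668/311⌋=43 ⌊13802/311⌋=44 ⌊13936/311⌋=44 ⌊14070/311⌋=45 ⌊14204/311⌋=45 ⌊14338/311⌋=46 ⌊14472/311⌋=46 ⌊14606/311⌋=46
  n=110…119: ⌊14740/311⌋=47 ⌊14874/311⌋=47 ⌊15008/311⌋=48 ⌊15142/311⌋=48 ⌊15276/311⌋=49 ⌊15410/311⌋=49 ⌊15544/311⌋=49 ⌊15678/311⌋=50 ⌊15812/311⌋=50 ⌊15946/311⌋=51
  n=120…128: ⌊16080/311⌋=51 ⌊16214/311⌋=52 ⌊16348/311⌋=52 ⌊16482/311⌋=52 ⌊16616/311⌋=53 ⌊16750/311⌋=53 ⌊16884/311⌋=54 ⌊17018/311⌋=54 ⌊17152/311⌋=55
s_n = t_(n+1) − t_n for n = 0 … 127 gives
prefix = 00101010010101001010100101010010101001010100101010010101001010101001010100101010010101001010100101010010101001010100101010010101
slide a length-2 window over [0..1] … [126..127] (127 windows); first occurrence of each distinct factor:
  [  0..  1] 00
  [  1..  2] 01
  [  2..  3] 10
  (the other 124 windows repeat one of these)
distinct factors: {00, 01, 10}
count = 3  (Sturmian bound for length 2 is 3)


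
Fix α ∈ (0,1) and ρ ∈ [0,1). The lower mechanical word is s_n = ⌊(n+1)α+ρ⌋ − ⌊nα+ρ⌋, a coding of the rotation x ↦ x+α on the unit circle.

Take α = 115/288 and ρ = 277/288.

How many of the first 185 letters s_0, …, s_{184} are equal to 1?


74

#1s = Σ_{n=0}^{184} s_n = Σ_{n=0}^{184} (⌊(n+1)α+ρ⌋ − ⌊nα+ρ⌋)
the sum telescopes: every ⌊nα+ρ⌋ with 0 < n < 185 appears once with + and once with −, leaving ⌊185α+ρ⌋ − ⌊0·α+ρ⌋
185α + ρ = (185·115 + 277) / 288 = 21552/288
ρ = 277/288
⌊21552/288⌋ = 74,  ⌊277/288⌋ = 0
#1s = 74 − 0 = 74


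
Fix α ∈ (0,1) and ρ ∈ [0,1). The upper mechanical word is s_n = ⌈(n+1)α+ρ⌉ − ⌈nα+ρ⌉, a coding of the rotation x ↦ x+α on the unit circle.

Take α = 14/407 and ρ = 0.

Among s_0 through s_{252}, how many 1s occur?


#1s = Σ_{n=0}^{252} s_n = Σ_{n=0}^{252} (⌈(n+1)α+ρ⌉ − ⌈nα+ρ⌉)
the sum telescopes: every ⌈nα+ρ⌉ with 0 < n < 253 appears once with + and once with −, leaving ⌈253α+ρ⌉ − ⌈0·α+ρ⌉
253α + ρ = (253·14) / 407 = 3542/407
ρ = 0/407
⌈3542/407⌉ = 9,  ⌈0/407⌉ = 0
#1s = 9 − 0 = 9

9


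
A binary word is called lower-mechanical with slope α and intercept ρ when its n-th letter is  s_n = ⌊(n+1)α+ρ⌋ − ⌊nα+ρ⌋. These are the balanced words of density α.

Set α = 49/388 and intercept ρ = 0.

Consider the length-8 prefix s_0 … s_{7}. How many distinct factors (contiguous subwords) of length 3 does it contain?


t_n = ⌊(n·49)/388⌋ for n = 0 … 8:
  n=0…8: ⌊0/388⌋=0 ⌊49/388⌋=0 ⌊98/388⌋=0 ⌊147/388⌋=0 ⌊196/388⌋=0 ⌊245/388⌋=0 ⌊294/388⌋=0 ⌊343/388⌋=0 ⌊392/388⌋=1
s_n = t_(n+1) − t_n for n = 0 … 7 gives
prefix = 00000001
slide a length-3 window over [0..2] … [5..7] (6 windows); first occurrence of each distinct factor:
  [  0..  2] 000
  [  5..  7] 001
  (the other 4 windows repeat one of these)
distinct factors: {000, 001}
count = 2  (Sturmian bound for length 3 is 4)

2


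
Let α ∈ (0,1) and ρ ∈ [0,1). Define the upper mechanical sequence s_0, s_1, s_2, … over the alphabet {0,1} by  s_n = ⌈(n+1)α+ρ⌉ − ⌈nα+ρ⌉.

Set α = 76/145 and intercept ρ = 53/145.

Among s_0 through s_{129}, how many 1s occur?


#1s = Σ_{n=0}^{129} s_n = Σ_{n=0}^{129} (⌈(n+1)α+ρ⌉ − ⌈nα+ρ⌉)
the sum telescopes: every ⌈nα+ρ⌉ with 0 < n < 130 appears once with + and once with −, leaving ⌈130α+ρ⌉ − ⌈0·α+ρ⌉
130α + ρ = (130·76 + 53) / 145 = 9933/145
ρ = 53/145
⌈9933/145⌉ = 69,  ⌈53/145⌉ = 1
#1s = 69 − 1 = 68

68


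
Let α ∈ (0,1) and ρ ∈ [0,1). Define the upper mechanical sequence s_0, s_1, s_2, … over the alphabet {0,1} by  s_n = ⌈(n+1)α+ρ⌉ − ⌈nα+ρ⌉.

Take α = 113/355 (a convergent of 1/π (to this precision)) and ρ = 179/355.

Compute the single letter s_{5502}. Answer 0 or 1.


(n+1)α + ρ = (5503·113 + 179) / 355 = 622018/355
nα + ρ     = (5502·113 + 179) / 355 = 621905/355
⌈622018/355⌉ = 1753,  ⌈621905/355⌉ = 1752
s_{5502} = 1753 − 1752 = 1

1


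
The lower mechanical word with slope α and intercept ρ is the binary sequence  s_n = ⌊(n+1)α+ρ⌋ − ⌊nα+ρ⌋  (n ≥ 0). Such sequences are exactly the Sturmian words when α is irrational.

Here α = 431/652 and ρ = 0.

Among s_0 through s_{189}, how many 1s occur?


#1s = Σ_{n=0}^{189} s_n = Σ_{n=0}^{189} (⌊(n+1)α+ρ⌋ − ⌊nα+ρ⌋)
the sum telescopes: every ⌊nα+ρ⌋ with 0 < n < 190 appears once with + and once with −, leaving ⌊190α+ρ⌋ − ⌊0·α+ρ⌋
190α + ρ = (190·431) / 652 = 81890/652
ρ = 0/652
⌊81890/652⌋ = 125,  ⌊0/652⌋ = 0
#1s = 125 − 0 = 125

125


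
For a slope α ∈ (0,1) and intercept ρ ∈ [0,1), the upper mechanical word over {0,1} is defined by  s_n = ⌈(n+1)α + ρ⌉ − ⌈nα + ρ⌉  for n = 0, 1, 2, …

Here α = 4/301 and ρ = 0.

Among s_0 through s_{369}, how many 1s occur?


5

#1s = Σ_{n=0}^{369} s_n = Σ_{n=0}^{369} (⌈(n+1)α+ρ⌉ − ⌈nα+ρ⌉)
the sum telescopes: every ⌈nα+ρ⌉ with 0 < n < 370 appears once with + and once with −, leaving ⌈370α+ρ⌉ − ⌈0·α+ρ⌉
370α + ρ = (370·4) / 301 = 1480/301
ρ = 0/301
⌈1480/301⌉ = 5,  ⌈0/301⌉ = 0
#1s = 5 − 0 = 5


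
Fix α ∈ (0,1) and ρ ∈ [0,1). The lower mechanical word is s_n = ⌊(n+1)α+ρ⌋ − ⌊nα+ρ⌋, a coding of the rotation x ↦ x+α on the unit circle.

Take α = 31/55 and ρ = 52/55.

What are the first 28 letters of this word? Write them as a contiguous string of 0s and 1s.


1101010110101010110101011010

n=0: ⌊(1·31+52)/55⌋ − ⌊(0·31+52)/55⌋ = ⌊83/55⌋ − ⌊52/55⌋ = 1 − 0 = 1
n=1: ⌊(2·31+52)/55⌋ − ⌊(1·31+52)/55⌋ = ⌊114/55⌋ − ⌊83/55⌋ = 2 − 1 = 1
n=2: ⌊(3·31+52)/55⌋ − ⌊(2·31+52)/55⌋ = ⌊145/55⌋ − ⌊114/55⌋ = 2 − 2 = 0
n=3: ⌊(4·31+52)/55⌋ − ⌊(3·31+52)/55⌋ = ⌊176/55⌋ − ⌊145/55⌋ = 3 − 2 = 1
n=4: ⌊(5·31+52)/55⌋ − ⌊(4·31+52)/55⌋ = ⌊207/55⌋ − ⌊176/55⌋ = 3 − 3 = 0
n=5: ⌊(6·31+52)/55⌋ − ⌊(5·31+52)/55⌋ = ⌊238/55⌋ − ⌊207/55⌋ = 4 − 3 = 1
n=6: ⌊(7·31+52)/55⌋ − ⌊(6·31+52)/55⌋ = ⌊269/55⌋ − ⌊238/55⌋ = 4 − 4 = 0
n=7: ⌊(8·31+52)/55⌋ − ⌊(7·31+52)/55⌋ = ⌊300/55⌋ − ⌊269/55⌋ = 5 − 4 = 1
n=8: ⌊(9·31+52)/55⌋ − ⌊(8·31+52)/55⌋ = ⌊331/55⌋ − ⌊300/55⌋ = 6 − 5 = 1
n=9: ⌊(10·31+52)/55⌋ − ⌊(9·31+52)/55⌋ = ⌊362/55⌋ − ⌊331/55⌋ = 6 − 6 = 0
n=10: ⌊(11·31+52)/55⌋ − ⌊(10·31+52)/55⌋ = ⌊393/55⌋ − ⌊362/55⌋ = 7 − 6 = 1
n=11: ⌊(12·31+52)/55⌋ − ⌊(11·31+52)/55⌋ = ⌊424/55⌋ − ⌊393/55⌋ = 7 − 7 = 0
n=12: ⌊(13·31+52)/55⌋ − ⌊(12·31+52)/55⌋ = ⌊455/55⌋ − ⌊424/55⌋ = 8 − 7 = 1
n=13: ⌊(14·31+52)/55⌋ − ⌊(13·31+52)/55⌋ = ⌊486/55⌋ − ⌊455/55⌋ = 8 − 8 = 0
n=14: ⌊(15·31+52)/55⌋ − ⌊(14·31+52)/55⌋ = ⌊517/55⌋ − ⌊486/55⌋ = 9 − 8 = 1
n=15: ⌊(16·31+52)/55⌋ − ⌊(15·31+52)/55⌋ = ⌊548/55⌋ − ⌊517/55⌋ = 9 − 9 = 0
n=16: ⌊(17·31+52)/55⌋ − ⌊(16·31+52)/55⌋ = ⌊579/55⌋ − ⌊548/55⌋ = 10 − 9 = 1
n=17: ⌊(18·31+52)/55⌋ − ⌊(17·31+52)/55⌋ = ⌊610/55⌋ − ⌊579/55⌋ = 11 − 10 = 1
n=18: ⌊(19·31+52)/55⌋ − ⌊(18·31+52)/55⌋ = ⌊641/55⌋ − ⌊610/55⌋ = 11 − 11 = 0
n=19: ⌊(20·31+52)/55⌋ − ⌊(19·31+52)/55⌋ = ⌊672/55⌋ − ⌊641/55⌋ = 12 − 11 = 1
n=20: ⌊(21·31+52)/55⌋ − ⌊(20·31+52)/55⌋ = ⌊703/55⌋ − ⌊672/55⌋ = 12 − 12 = 0
n=21: ⌊(22·31+52)/55⌋ − ⌊(21·31+52)/55⌋ = ⌊734/55⌋ − ⌊703/55⌋ = 13 − 12 = 1
n=22: ⌊(23·31+52)/55⌋ − ⌊(22·31+52)/55⌋ = ⌊765/55⌋ − ⌊734/55⌋ = 13 − 13 = 0
n=23: ⌊(24·31+52)/55⌋ − ⌊(23·31+52)/55⌋ = ⌊796/55⌋ − ⌊765/55⌋ = 14 − 13 = 1
n=24: ⌊(25·31+52)/55⌋ − ⌊(24·31+52)/55⌋ = ⌊827/55⌋ − ⌊796/55⌋ = 15 − 14 = 1
n=25: ⌊(26·31+52)/55⌋ − ⌊(25·31+52)/55⌋ = ⌊858/55⌋ − ⌊827/55⌋ = 15 − 15 = 0
n=26: ⌊(27·31+52)/55⌋ − ⌊(26·31+52)/55⌋ = ⌊889/55⌋ − ⌊858/55⌋ = 16 − 15 = 1
n=27: ⌊(28·31+52)/55⌋ − ⌊(27·31+52)/55⌋ = ⌊920/55⌋ − ⌊889/55⌋ = 16 − 16 = 0


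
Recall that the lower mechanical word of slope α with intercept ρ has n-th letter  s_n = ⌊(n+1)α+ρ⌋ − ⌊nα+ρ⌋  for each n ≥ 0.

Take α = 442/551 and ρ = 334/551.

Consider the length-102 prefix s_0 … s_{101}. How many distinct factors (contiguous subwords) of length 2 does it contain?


3

t_n = ⌊(n·442+334)/551⌋ for n = 0 … 102:
  n=0…9: ⌊334/551⌋=0 ⌊776/551⌋=1 ⌊1218/551⌋=2 ⌊1660/551⌋=3 ⌊2102/551⌋=3 ⌊2544/551⌋=4 ⌊2986/551⌋=5 ⌊3428/551⌋=6 ⌊3870/551⌋=7 ⌊4312/551⌋=7
  n=10…19: ⌊4754/551⌋=8 ⌊5196/551⌋=9 ⌊5638/551⌋=10 ⌊6080/551⌋=11 ⌊6522/551⌋=11 ⌊6964/551⌋=12 ⌊7406/551⌋=13 ⌊7848/551⌋=14 ⌊8290/551⌋=15 ⌊8732/551⌋=15
  n=20…29: ⌊9174/551⌋=16 ⌊9616/551⌋=17 ⌊10058/551⌋=18 ⌊10500/551⌋=19 ⌊10942/551⌋=19 ⌊11384/551⌋=20 ⌊11826/551⌋=21 ⌊12268/551⌋=22 ⌊12710/551⌋=23 ⌊13152/551⌋=23
  n=30…39: ⌊13594/551⌋=24 ⌊14036/551⌋=25 ⌊14478/551⌋=26 ⌊14920/551⌋=27 ⌊15362/551⌋=27 ⌊15804/551⌋=28 ⌊16246/551⌋=29 ⌊16688/551⌋=30 ⌊17130/551⌋=31 ⌊17572/551⌋=31
  n=40…49: ⌊18014/551⌋=32 ⌊18456/551⌋=33 ⌊18898/551⌋=34 ⌊19340/551⌋=35 ⌊19782/551⌋=35 ⌊20224/551⌋=36 ⌊20666/551⌋=37 ⌊21108/551⌋=38 ⌊21550/551⌋=39 ⌊21992/551⌋=39
  n=50…59: ⌊22434/551⌋=40 ⌊22876/551⌋=41 ⌊23318/551⌋=42 ⌊23760/551⌋=43 ⌊24202/551⌋=43 ⌊24644/551⌋=44 ⌊25086/551⌋=45 ⌊25528/551⌋=46 ⌊25970/551⌋=47 ⌊26412/551⌋=47
  n=60…69: ⌊26854/551⌋=48 ⌊27296/551⌋=49 ⌊27738/551⌋=50 ⌊28180/551⌋=51 ⌊28622/551⌋=51 ⌊29064/551⌋=52 ⌊29506/551⌋=53 ⌊29948/551⌋=54 ⌊30390/551⌋=55 ⌊30832/551⌋=55
  n=70…79: ⌊31274/551⌋=56 ⌊31716/551⌋=57 ⌊32158/551⌋=58 ⌊32600/551⌋=59 ⌊33042/551⌋=59 ⌊33484/551⌋=60 ⌊33926/551⌋=61 ⌊34368/551⌋=62 ⌊34810/551⌋=63 ⌊35252/551⌋=63
  n=80…89: ⌊35694/551⌋=64 ⌊36136/551⌋=65 ⌊36578/551⌋=66 ⌊37020/551⌋=67 ⌊37462/551⌋=67 ⌊37904/551⌋=68 ⌊38346/551⌋=69 ⌊38788/551⌋=70 ⌊39230/551⌋=71 ⌊39672/551⌋=72
  n=90…99: ⌊40114/551⌋=72 ⌊40556/551⌋=73 ⌊40998/551⌋=74 ⌊41440/551⌋=75 ⌊41882/551⌋=76 ⌊42324/551⌋=76 ⌊42766/551⌋=77 ⌊43208/551⌋=78 ⌊43650/551⌋=79 ⌊44092/551⌋=80
  n=100…102: ⌊44534/551⌋=80 ⌊44976/551⌋=81 ⌊45418/551⌋=82
s_n = t_(n+1) − t_n for n = 0 … 101 gives
prefix = 111011110111101111011110111101111011110111101111011110111101111011110111101111011110111110111101111011
slide a length-2 window over [0..1] … [100..101] (101 windows); first occurrence of each distinct factor:
  [  0..  1] 11
  [  2..  3] 10
  [  3..  4] 01
  (the other 98 windows repeat one of these)
distinct factors: {01, 10, 11}
count = 3  (Sturmian bound for length 2 is 3)


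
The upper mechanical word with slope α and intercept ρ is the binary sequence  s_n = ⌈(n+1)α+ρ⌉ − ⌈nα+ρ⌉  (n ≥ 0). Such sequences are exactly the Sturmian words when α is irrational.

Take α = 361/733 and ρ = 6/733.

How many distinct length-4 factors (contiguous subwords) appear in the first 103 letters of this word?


5

t_n = ⌈(n·361+6)/733⌉ for n = 0 … 103:
  n=0…9: ⌈6/733⌉=1 ⌈367/733⌉=1 ⌈728/733⌉=1 ⌈1089/733⌉=2 ⌈1450/733⌉=2 ⌈1811/733⌉=3 ⌈2172/733⌉=3 ⌈2533/733⌉=4 ⌈2894/733⌉=4 ⌈3255/733⌉=5
  n=10…19: ⌈3616/733⌉=5 ⌈3977/733⌉=6 ⌈4338/733⌉=6 ⌈4699/733⌉=7 ⌈5060/733⌉=7 ⌈5421/733⌉=8 ⌈5782/733⌉=8 ⌈6143/733⌉=9 ⌈6504/733⌉=9 ⌈6865/733⌉=10
  n=20…29: ⌈7226/733⌉=10 ⌈7587/733⌉=11 ⌈7948/733⌉=11 ⌈8309/733⌉=12 ⌈8670/733⌉=12 ⌈9031/733⌉=13 ⌈9392/733⌉=13 ⌈9753/733⌉=14 ⌈10114/733⌉=14 ⌈10475/733⌉=15
  n=30…39: ⌈10836/733⌉=15 ⌈11197/733⌉=16 ⌈11558/733⌉=16 ⌈11919/733⌉=17 ⌈12280/733⌉=17 ⌈12641/733⌉=18 ⌈13002/733⌉=18 ⌈13363/733⌉=19 ⌈13724/733⌉=19 ⌈14085/733⌉=20
  n=40…49: ⌈14446/733⌉=20 ⌈14807/733⌉=21 ⌈15168/733⌉=21 ⌈15529/733⌉=22 ⌈15890/733⌉=22 ⌈16251/733⌉=23 ⌈16612/733⌉=23 ⌈16973/733⌉=24 ⌈17334/733⌉=24 ⌈17695/733⌉=25
  n=50…59: ⌈18056/733⌉=25 ⌈18417/733⌉=26 ⌈18778/733⌉=26 ⌈19139/733⌉=27 ⌈19500/733⌉=27 ⌈19861/733⌉=28 ⌈20222/733⌉=28 ⌈20583/733⌉=29 ⌈20944/733⌉=29 ⌈21305/733⌉=30
  n=60…69: ⌈21666/733⌉=30 ⌈22027/733⌉=31 ⌈22388/733⌉=31 ⌈22749/733⌉=32 ⌈23110/733⌉=32 ⌈23471/733⌉=33 ⌈23832/733⌉=33 ⌈24193/733⌉=34 ⌈24554/733⌉=34 ⌈24915/733⌉=34
  n=70…79: ⌈25276/733⌉=35 ⌈25637/733⌉=35 ⌈25998/733⌉=36 ⌈26359/733⌉=36 ⌈26720/733⌉=37 ⌈27081/733⌉=37 ⌈27442/733⌉=38 ⌈27803/733⌉=38 ⌈28164/733⌉=39 ⌈28525/733⌉=39
  n=80…89: ⌈28886/733⌉=40 ⌈29247/733⌉=40 ⌈29608/733⌉=41 ⌈29969/733⌉=41 ⌈30330/733⌉=42 ⌈30691/733⌉=42 ⌈31052/733⌉=43 ⌈31413/733⌉=43 ⌈31774/733⌉=44 ⌈32135/733⌉=44
  n=90…99: ⌈32496/733⌉=45 ⌈32857/733⌉=45 ⌈33218/733⌉=46 ⌈33579/733⌉=46 ⌈33940/733⌉=47 ⌈34301/733⌉=47 ⌈34662/733⌉=48 ⌈35023/733⌉=48 ⌈35384/733⌉=49 ⌈35745/733⌉=49
  n=100…103: ⌈36106/733⌉=50 ⌈36467/733⌉=50 ⌈36828/733⌉=51 ⌈37189/733⌉=51
s_n = t_(n+1) − t_n for n = 0 … 102 gives
prefix = 0010101010101010101010101010101010101010101010101010101010101010101001010101010101010101010101010101010
slide a length-4 window over [0..3] … [99..102] (100 windows); first occurrence of each distinct factor:
  [  0..  3] 0010
  [  1..  4] 0101
  [  2..  5] 1010
  [ 65.. 68] 0100
  [ 66.. 69] 1001
  (the other 95 windows repeat one of these)
distinct factors: {0010, 0100, 0101, 1001, 1010}
count = 5  (Sturmian bound for length 4 is 5)


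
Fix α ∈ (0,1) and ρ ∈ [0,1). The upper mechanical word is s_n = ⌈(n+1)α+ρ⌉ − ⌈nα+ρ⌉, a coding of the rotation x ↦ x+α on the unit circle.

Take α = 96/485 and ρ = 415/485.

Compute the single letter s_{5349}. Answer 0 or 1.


0

(n+1)α + ρ = (5350·96 + 415) / 485 = 514015/485
nα + ρ     = (5349·96 + 415) / 485 = 513919/485
⌈514015/485⌉ = 1060,  ⌈513919/485⌉ = 1060
s_{5349} = 1060 − 1060 = 0


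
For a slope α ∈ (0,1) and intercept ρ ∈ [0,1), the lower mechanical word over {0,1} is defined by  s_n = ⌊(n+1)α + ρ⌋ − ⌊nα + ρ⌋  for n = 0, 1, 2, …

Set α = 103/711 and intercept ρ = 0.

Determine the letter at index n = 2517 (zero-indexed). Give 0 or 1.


0

(n+1)α + ρ = (2518·103) / 711 = 259354/711
nα + ρ     = (2517·103) / 711 = 259251/711
⌊259354/711⌋ = 364,  ⌊259251/711⌋ = 364
s_{2517} = 364 − 364 = 0


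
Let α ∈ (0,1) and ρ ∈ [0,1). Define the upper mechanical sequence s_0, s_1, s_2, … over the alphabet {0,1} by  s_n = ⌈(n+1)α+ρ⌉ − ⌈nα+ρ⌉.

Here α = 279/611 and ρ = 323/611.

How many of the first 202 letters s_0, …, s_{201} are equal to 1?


#1s = Σ_{n=0}^{201} s_n = Σ_{n=0}^{201} (⌈(n+1)α+ρ⌉ − ⌈nα+ρ⌉)
the sum telescopes: every ⌈nα+ρ⌉ with 0 < n < 202 appears once with + and once with −, leaving ⌈202α+ρ⌉ − ⌈0·α+ρ⌉
202α + ρ = (202·279 + 323) / 611 = 56681/611
ρ = 323/611
⌈56681/611⌉ = 93,  ⌈323/611⌉ = 1
#1s = 93 − 1 = 92

92


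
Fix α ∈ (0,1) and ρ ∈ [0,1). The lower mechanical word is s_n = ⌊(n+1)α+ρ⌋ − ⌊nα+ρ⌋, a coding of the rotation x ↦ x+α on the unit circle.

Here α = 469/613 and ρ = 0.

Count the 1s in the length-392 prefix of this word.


299

#1s = Σ_{n=0}^{391} s_n = Σ_{n=0}^{391} (⌊(n+1)α+ρ⌋ − ⌊nα+ρ⌋)
the sum telescopes: every ⌊nα+ρ⌋ with 0 < n < 392 appears once with + and once with −, leaving ⌊392α+ρ⌋ − ⌊0·α+ρ⌋
392α + ρ = (392·469) / 613 = 183848/613
ρ = 0/613
⌊183848/613⌋ = 299,  ⌊0/613⌋ = 0
#1s = 299 − 0 = 299


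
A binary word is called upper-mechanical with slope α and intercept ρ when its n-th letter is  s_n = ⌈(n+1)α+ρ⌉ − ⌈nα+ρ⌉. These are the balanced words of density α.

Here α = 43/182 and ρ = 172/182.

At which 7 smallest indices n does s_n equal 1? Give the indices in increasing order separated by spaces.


0 4 8 12 17 21 25

n=0: ⌈215/182⌉−⌈172/182⌉ = 2−1 = 1  ← one
n=1: ⌈258/182⌉−⌈215/182⌉ = 2−2 = 0
n=2: ⌈301/182⌉−⌈258/182⌉ = 2−2 = 0
n=3: ⌈344/182⌉−⌈301/182⌉ = 2−2 = 0
n=4: ⌈387/182⌉−⌈344/182⌉ = 3−2 = 1  ← one
n=5: ⌈430/182⌉−⌈387/182⌉ = 3−3 = 0
n=6: ⌈473/182⌉−⌈430/182⌉ = 3−3 = 0
n=7: ⌈516/182⌉−⌈473/182⌉ = 3−3 = 0
n=8: ⌈559/182⌉−⌈516/182⌉ = 4−3 = 1  ← one
n=9: ⌈602/182⌉−⌈559/182⌉ = 4−4 = 0
n=10: ⌈645/182⌉−⌈602/182⌉ = 4−4 = 0
n=11: ⌈688/182⌉−⌈645/182⌉ = 4−4 = 0
n=12: ⌈731/182⌉−⌈688/182⌉ = 5−4 = 1  ← one
n=13: ⌈774/182⌉−⌈731/182⌉ = 5−5 = 0
n=14: ⌈817/182⌉−⌈774/182⌉ = 5−5 = 0
n=15: ⌈860/182⌉−⌈817/182⌉ = 5−5 = 0
n=16: ⌈903/182⌉−⌈860/182⌉ = 5−5 = 0
n=17: ⌈946/182⌉−⌈903/182⌉ = 6−5 = 1  ← one
n=18: ⌈989/182⌉−⌈946/182⌉ = 6−6 = 0
n=19: ⌈1032/182⌉−⌈989/182⌉ = 6−6 = 0
n=20: ⌈1075/182⌉−⌈1032/182⌉ = 6−6 = 0
n=21: ⌈1118/182⌉−⌈1075/182⌉ = 7−6 = 1  ← one
n=22: ⌈1161/182⌉−⌈1118/182⌉ = 7−7 = 0
n=23: ⌈1204/182⌉−⌈1161/182⌉ = 7−7 = 0
n=24: ⌈1247/182⌉−⌈1204/182⌉ = 7−7 = 0
n=25: ⌈1290/182⌉−⌈1247/182⌉ = 8−7 = 1  ← one
positions of the first 7 ones: 0 4 8 12 17 21 25


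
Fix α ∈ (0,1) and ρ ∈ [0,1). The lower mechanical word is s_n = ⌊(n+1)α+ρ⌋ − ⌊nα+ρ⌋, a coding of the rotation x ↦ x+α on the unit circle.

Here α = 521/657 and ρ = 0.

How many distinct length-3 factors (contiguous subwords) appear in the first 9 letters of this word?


t_n = ⌊(n·521)/657⌋ for n = 0 … 9:
  n=0…9: ⌊0/657⌋=0 ⌊521/657⌋=0 ⌊1042/657⌋=1 ⌊1563/657⌋=2 ⌊2084/657⌋=3 ⌊2605/657⌋=3 ⌊3126/657⌋=4 ⌊3647/657⌋=5 ⌊4168/657⌋=6 ⌊4689/657⌋=7
s_n = t_(n+1) − t_n for n = 0 … 8 gives
prefix = 011101111
slide a length-3 window over [0..2] … [6..8] (7 windows); first occurrence of each distinct factor:
  [  0..  2] 011
  [  1..  3] 111
  [  2..  4] 110
  [  3..  5] 101
  (the other 3 windows repeat one of these)
distinct factors: {011, 101, 110, 111}
count = 4  (Sturmian bound for length 3 is 4)

4


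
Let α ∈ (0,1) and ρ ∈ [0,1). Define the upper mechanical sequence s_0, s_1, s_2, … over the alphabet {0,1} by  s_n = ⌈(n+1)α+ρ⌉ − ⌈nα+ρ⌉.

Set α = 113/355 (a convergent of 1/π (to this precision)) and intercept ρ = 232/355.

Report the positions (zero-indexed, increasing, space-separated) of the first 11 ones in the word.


1 4 7 10 13 16 19 23 26 29 32

n=0: ⌈345/355⌉−⌈232/355⌉ = 1−1 = 0
n=1: ⌈458/355⌉−⌈345/355⌉ = 2−1 = 1  ← one
n=2: ⌈571/355⌉−⌈458/355⌉ = 2−2 = 0
n=3: ⌈684/355⌉−⌈571/355⌉ = 2−2 = 0
n=4: ⌈797/355⌉−⌈684/355⌉ = 3−2 = 1  ← one
n=5: ⌈910/355⌉−⌈797/355⌉ = 3−3 = 0
n=6: ⌈1023/355⌉−⌈910/355⌉ = 3−3 = 0
n=7: ⌈1136/355⌉−⌈1023/355⌉ = 4−3 = 1  ← one
n=8: ⌈1249/355⌉−⌈1136/355⌉ = 4−4 = 0
n=9: ⌈1362/355⌉−⌈1249/355⌉ = 4−4 = 0
n=10: ⌈1475/355⌉−⌈1362/355⌉ = 5−4 = 1  ← one
n=11: ⌈1588/355⌉−⌈1475/355⌉ = 5−5 = 0
n=12: ⌈1701/355⌉−⌈1588/355⌉ = 5−5 = 0
n=13: ⌈1814/355⌉−⌈1701/355⌉ = 6−5 = 1  ← one
n=14: ⌈1927/355⌉−⌈1814/355⌉ = 6−6 = 0
n=15: ⌈2040/355⌉−⌈1927/355⌉ = 6−6 = 0
n=16: ⌈2153/355⌉−⌈2040/355⌉ = 7−6 = 1  ← one
n=17: ⌈2266/355⌉−⌈2153/355⌉ = 7−7 = 0
n=18: ⌈2379/355⌉−⌈2266/355⌉ = 7−7 = 0
n=19: ⌈2492/355⌉−⌈2379/355⌉ = 8−7 = 1  ← one
n=20: ⌈2605/355⌉−⌈2492/355⌉ = 8−8 = 0
n=21: ⌈2718/355⌉−⌈2605/355⌉ = 8−8 = 0
n=22: ⌈2831/355⌉−⌈2718/355⌉ = 8−8 = 0
n=23: ⌈2944/355⌉−⌈2831/355⌉ = 9−8 = 1  ← one
n=24: ⌈3057/355⌉−⌈2944/355⌉ = 9−9 = 0
n=25: ⌈3170/355⌉−⌈3057/355⌉ = 9−9 = 0
n=26: ⌈3283/355⌉−⌈3170/355⌉ = 10−9 = 1  ← one
n=27: ⌈3396/355⌉−⌈3283/355⌉ = 10−10 = 0
n=28: ⌈3509/355⌉−⌈3396/355⌉ = 10−10 = 0
n=29: ⌈3622/355⌉−⌈3509/355⌉ = 11−10 = 1  ← one
n=30: ⌈3735/355⌉−⌈3622/355⌉ = 11−11 = 0
n=31: ⌈3848/355⌉−⌈3735/355⌉ = 11−11 = 0
n=32: ⌈3961/355⌉−⌈3848/355⌉ = 12−11 = 1  ← one
positions of the first 11 ones: 1 4 7 10 13 16 19 23 26 29 32


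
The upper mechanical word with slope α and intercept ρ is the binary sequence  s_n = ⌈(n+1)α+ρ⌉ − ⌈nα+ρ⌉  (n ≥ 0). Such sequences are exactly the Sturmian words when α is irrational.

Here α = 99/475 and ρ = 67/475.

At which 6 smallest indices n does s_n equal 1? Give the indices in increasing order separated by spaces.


4 8 13 18 23 28

n=0: ⌈166/475⌉−⌈67/475⌉ = 1−1 = 0
n=1: ⌈265/475⌉−⌈166/475⌉ = 1−1 = 0
n=2: ⌈364/475⌉−⌈265/475⌉ = 1−1 = 0
n=3: ⌈463/475⌉−⌈364/475⌉ = 1−1 = 0
n=4: ⌈562/475⌉−⌈463/475⌉ = 2−1 = 1  ← one
n=5: ⌈661/475⌉−⌈562/475⌉ = 2−2 = 0
n=6: ⌈760/475⌉−⌈661/475⌉ = 2−2 = 0
n=7: ⌈859/475⌉−⌈760/475⌉ = 2−2 = 0
n=8: ⌈958/475⌉−⌈859/475⌉ = 3−2 = 1  ← one
n=9: ⌈1057/475⌉−⌈958/475⌉ = 3−3 = 0
n=10: ⌈1156/475⌉−⌈1057/475⌉ = 3−3 = 0
n=11: ⌈1255/475⌉−⌈1156/475⌉ = 3−3 = 0
n=12: ⌈1354/475⌉−⌈1255/475⌉ = 3−3 = 0
n=13: ⌈1453/475⌉−⌈1354/475⌉ = 4−3 = 1  ← one
n=14: ⌈1552/475⌉−⌈1453/475⌉ = 4−4 = 0
n=15: ⌈1651/475⌉−⌈1552/475⌉ = 4−4 = 0
n=16: ⌈1750/475⌉−⌈1651/475⌉ = 4−4 = 0
n=17: ⌈1849/475⌉−⌈1750/475⌉ = 4−4 = 0
n=18: ⌈1948/475⌉−⌈1849/475⌉ = 5−4 = 1  ← one
n=19: ⌈2047/475⌉−⌈1948/475⌉ = 5−5 = 0
n=20: ⌈2146/475⌉−⌈2047/475⌉ = 5−5 = 0
n=21: ⌈2245/475⌉−⌈2146/475⌉ = 5−5 = 0
n=22: ⌈2344/475⌉−⌈2245/475⌉ = 5−5 = 0
n=23: ⌈2443/475⌉−⌈2344/475⌉ = 6−5 = 1  ← one
n=24: ⌈2542/475⌉−⌈2443/475⌉ = 6−6 = 0
n=25: ⌈2641/475⌉−⌈2542/475⌉ = 6−6 = 0
n=26: ⌈2740/475⌉−⌈2641/475⌉ = 6−6 = 0
n=27: ⌈2839/475⌉−⌈2740/475⌉ = 6−6 = 0
n=28: ⌈2938/475⌉−⌈2839/475⌉ = 7−6 = 1  ← one
positions of the first 6 ones: 4 8 13 18 23 28


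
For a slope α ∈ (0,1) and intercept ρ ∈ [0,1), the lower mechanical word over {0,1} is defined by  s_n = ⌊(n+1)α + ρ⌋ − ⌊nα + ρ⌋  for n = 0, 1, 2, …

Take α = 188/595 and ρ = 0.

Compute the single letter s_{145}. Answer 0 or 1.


(n+1)α + ρ = (146·188) / 595 = 27448/595
nα + ρ     = (145·188) / 595 = 27260/595
⌊27448/595⌋ = 46,  ⌊27260/595⌋ = 45
s_{145} = 46 − 45 = 1

1


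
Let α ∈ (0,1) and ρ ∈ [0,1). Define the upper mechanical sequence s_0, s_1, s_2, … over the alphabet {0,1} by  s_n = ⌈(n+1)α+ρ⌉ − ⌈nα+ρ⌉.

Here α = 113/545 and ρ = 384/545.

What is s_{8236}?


0

(n+1)α + ρ = (8237·113 + 384) / 545 = 931165/545
nα + ρ     = (8236·113 + 384) / 545 = 931052/545
⌈931165/545⌉ = 1709,  ⌈931052/545⌉ = 1709
s_{8236} = 1709 − 1709 = 0


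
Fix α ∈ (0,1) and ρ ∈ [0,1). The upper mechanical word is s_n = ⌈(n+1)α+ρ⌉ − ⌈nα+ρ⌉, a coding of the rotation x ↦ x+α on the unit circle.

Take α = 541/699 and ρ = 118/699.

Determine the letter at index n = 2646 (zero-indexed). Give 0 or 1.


(n+1)α + ρ = (2647·541 + 118) / 699 = 1432145/699
nα + ρ     = (2646·541 + 118) / 699 = 1431604/699
⌈1432145/699⌉ = 2049,  ⌈1431604/699⌉ = 2049
s_{2646} = 2049 − 2049 = 0

0


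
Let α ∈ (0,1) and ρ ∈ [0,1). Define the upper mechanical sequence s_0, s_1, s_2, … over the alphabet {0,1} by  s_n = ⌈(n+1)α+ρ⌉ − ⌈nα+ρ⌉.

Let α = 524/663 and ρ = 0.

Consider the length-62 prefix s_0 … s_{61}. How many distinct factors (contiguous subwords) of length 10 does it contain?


11

t_n = ⌈(n·524)/663⌉ for n = 0 … 62:
  n=0…9: ⌈0/663⌉=0 ⌈524/663⌉=1 ⌈1048/663⌉=2 ⌈1572/663⌉=3 ⌈2096/663⌉=4 ⌈2620/663⌉=4 ⌈3144/663⌉=5 ⌈3668/663⌉=6 ⌈4192/663⌉=7 ⌈4716/663⌉=8
  n=10…19: ⌈5240/663⌉=8 ⌈5764/663⌉=9 ⌈6288/663⌉=10 ⌈6812/663⌉=11 ⌈7336/663⌉=12 ⌈7860/663⌉=12 ⌈8384/663⌉=13 ⌈8908/663⌉=14 ⌈9432/663⌉=15 ⌈9956/663⌉=16
  n=20…29: ⌈10480/663⌉=16 ⌈11004/663⌉=17 ⌈11528/663⌉=18 ⌈12052/663⌉=19 ⌈12576/663⌉=19 ⌈13100/663⌉=20 ⌈13624/663⌉=21 ⌈14148/663⌉=22 ⌈14672/663⌉=23 ⌈15196/663⌉=23
  n=30…39: ⌈15720/663⌉=24 ⌈16244/663⌉=25 ⌈16768/663⌉=26 ⌈17292/663⌉=27 ⌈17816/663⌉=27 ⌈18340/663⌉=28 ⌈18864/663⌉=29 ⌈19388/663⌉=30 ⌈19912/663⌉=31 ⌈20436/663⌉=31
  n=40…49: ⌈20960/663⌉=32 ⌈21484/663⌉=33 ⌈22008/663⌉=34 ⌈22532/663⌉=34 ⌈23056/663⌉=35 ⌈23580/663⌉=36 ⌈24104/663⌉=37 ⌈24628/663⌉=38 ⌈25152/663⌉=38 ⌈25676/663⌉=39
  n=50…59: ⌈26200/663⌉=40 ⌈26724/663⌉=41 ⌈27248/663⌉=42 ⌈27772/663⌉=42 ⌈28296/663⌉=43 ⌈28820/663⌉=44 ⌈29344/663⌉=45 ⌈29868/663⌉=46 ⌈30392/663⌉=46 ⌈30916/663⌉=47
  n=60…62: ⌈31440/663⌉=48 ⌈31964/663⌉=49 ⌈32488/663⌉=50
s_n = t_(n+1) − t_n for n = 0 … 61 gives
prefix = 11110111101111011110111011110111101111011101111011110111101111
slide a length-10 window over [0..9] … [52..61] (53 windows); first occurrence of each distinct factor:
  [  0..  9] 1111011110
  [  1.. 10] 1110111101
  [  2.. 11] 1101111011
  [  3.. 12] 1011110111
  [  4.. 13] 0111101111
  [ 14.. 23] 0111101110
  [ 15.. 24] 1111011101
  [ 16.. 25] 1110111011
  [ 17.. 26] 1101110111
  [ 18.. 27] 1011101111
  [ 19.. 28] 0111011110
  (the other 42 windows repeat one of these)
distinct factors: {0111011110, 0111101110, 0111101111, 1011101111, 1011110111, 1101110111, 1101111011, 1110111011, 1110111101, 1111011101, 1111011110}
count = 11  (Sturmian bound for length 10 is 11)


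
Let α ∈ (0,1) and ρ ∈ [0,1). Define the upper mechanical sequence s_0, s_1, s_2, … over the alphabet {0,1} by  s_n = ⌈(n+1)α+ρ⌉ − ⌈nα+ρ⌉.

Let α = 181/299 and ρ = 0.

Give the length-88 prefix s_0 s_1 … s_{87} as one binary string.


1101101011010110101101011010110101101101011010110101101011010110101101011011010110101101

n=0: ⌈(1·181)/299⌉ − ⌈(0·181)/299⌉ = ⌈181/299⌉ − ⌈0/299⌉ = 1 − 0 = 1
n=1: ⌈(2·181)/299⌉ − ⌈(1·181)/299⌉ = ⌈362/299⌉ − ⌈181/299⌉ = 2 − 1 = 1
n=2: ⌈(3·181)/299⌉ − ⌈(2·181)/299⌉ = ⌈543/299⌉ − ⌈362/299⌉ = 2 − 2 = 0
n=3: ⌈(4·181)/299⌉ − ⌈(3·181)/299⌉ = ⌈724/299⌉ − ⌈543/299⌉ = 3 − 2 = 1
n=4: ⌈(5·181)/299⌉ − ⌈(4·181)/299⌉ = ⌈905/299⌉ − ⌈724/299⌉ = 4 − 3 = 1
n=5: ⌈(6·181)/299⌉ − ⌈(5·181)/299⌉ = ⌈1086/299⌉ − ⌈905/299⌉ = 4 − 4 = 0
n=6: ⌈(7·181)/299⌉ − ⌈(6·181)/299⌉ = ⌈1267/299⌉ − ⌈1086/299⌉ = 5 − 4 = 1
n=7: ⌈(8·181)/299⌉ − ⌈(7·181)/299⌉ = ⌈1448/299⌉ − ⌈1267/299⌉ = 5 − 5 = 0
n=8: ⌈(9·181)/299⌉ − ⌈(8·181)/299⌉ = ⌈1629/299⌉ − ⌈1448/299⌉ = 6 − 5 = 1
n=9: ⌈(10·181)/299⌉ − ⌈(9·181)/299⌉ = ⌈1810/299⌉ − ⌈1629/299⌉ = 7 − 6 = 1
n=10: ⌈(11·181)/299⌉ − ⌈(10·181)/299⌉ = ⌈1991/299⌉ − ⌈1810/299⌉ = 7 − 7 = 0
n=11: ⌈(12·181)/299⌉ − ⌈(11·181)/299⌉ = ⌈2172/299⌉ − ⌈1991/299⌉ = 8 − 7 = 1
n=12: ⌈(13·181)/299⌉ − ⌈(12·181)/299⌉ = ⌈2353/299⌉ − ⌈2172/299⌉ = 8 − 8 = 0
n=13: ⌈(14·181)/299⌉ − ⌈(13·181)/299⌉ = ⌈2534/299⌉ − ⌈2353/299⌉ = 9 − 8 = 1
n=14: ⌈(15·181)/299⌉ − ⌈(14·181)/299⌉ = ⌈2715/299⌉ − ⌈2534/299⌉ = 10 − 9 = 1
n=15: ⌈(16·181)/299⌉ − ⌈(15·181)/299⌉ = ⌈2896/299⌉ − ⌈2715/299⌉ = 10 − 10 = 0
n=16: ⌈(17·181)/299⌉ − ⌈(16·181)/299⌉ = ⌈3077/299⌉ − ⌈2896/299⌉ = 11 − 10 = 1
n=17: ⌈(18·181)/299⌉ − ⌈(17·181)/299⌉ = ⌈3258/299⌉ − ⌈3077/299⌉ = 11 − 11 = 0
n=18: ⌈(19·181)/299⌉ − ⌈(18·181)/299⌉ = ⌈3439/299⌉ − ⌈3258/299⌉ = 12 − 11 = 1
n=19: ⌈(20·181)/299⌉ − ⌈(19·181)/299⌉ = ⌈3620/299⌉ − ⌈3439/299⌉ = 13 − 12 = 1
n=20: ⌈(21·181)/299⌉ − ⌈(20·181)/299⌉ = ⌈3801/299⌉ − ⌈3620/299⌉ = 13 − 13 = 0
n=21: ⌈(22·181)/299⌉ − ⌈(21·181)/299⌉ = ⌈3982/299⌉ − ⌈3801/299⌉ = 14 − 13 = 1
n=22: ⌈(23·181)/299⌉ − ⌈(22·181)/299⌉ = ⌈4163/299⌉ − ⌈3982/299⌉ = 14 − 14 = 0
n=23: ⌈(24·181)/299⌉ − ⌈(23·181)/299⌉ = ⌈4344/299⌉ − ⌈4163/299⌉ = 15 − 14 = 1
n=24: ⌈(25·181)/299⌉ − ⌈(24·181)/299⌉ = ⌈4525/299⌉ − ⌈4344/299⌉ = 16 − 15 = 1
n=25: ⌈(26·181)/299⌉ − ⌈(25·181)/299⌉ = ⌈4706/299⌉ − ⌈4525/299⌉ = 16 − 16 = 0
n=26: ⌈(27·181)/299⌉ − ⌈(26·181)/299⌉ = ⌈4887/299⌉ − ⌈4706/299⌉ = 17 − 16 = 1
n=27: ⌈(28·181)/299⌉ − ⌈(27·181)/299⌉ = ⌈5068/299⌉ − ⌈4887/299⌉ = 17 − 17 = 0
n=28: ⌈(29·181)/299⌉ − ⌈(28·181)/299⌉ = ⌈5249/299⌉ − ⌈5068/299⌉ = 18 − 17 = 1
n=29: ⌈(30·181)/299⌉ − ⌈(29·181)/299⌉ = ⌈5430/299⌉ − ⌈5249/299⌉ = 19 − 18 = 1
n=30: ⌈(31·181)/299⌉ − ⌈(30·181)/299⌉ = ⌈5611/299⌉ − ⌈5430/299⌉ = 19 − 19 = 0
n=31: ⌈(32·181)/299⌉ − ⌈(31·181)/299⌉ = ⌈5792/299⌉ − ⌈5611/299⌉ = 20 − 19 = 1
n=32: ⌈(33·181)/299⌉ − ⌈(32·181)/299⌉ = ⌈5973/299⌉ − ⌈5792/299⌉ = 20 − 20 = 0
n=33: ⌈(34·181)/299⌉ − ⌈(33·181)/299⌉ = ⌈6154/299⌉ − ⌈5973/299⌉ = 21 − 20 = 1
n=34: ⌈(35·181)/299⌉ − ⌈(34·181)/299⌉ = ⌈6335/299⌉ − ⌈6154/299⌉ = 22 − 21 = 1
n=35: ⌈(36·181)/299⌉ − ⌈(35·181)/299⌉ = ⌈6516/299⌉ − ⌈6335/299⌉ = 22 − 22 = 0
n=36: ⌈(37·181)/299⌉ − ⌈(36·181)/299⌉ = ⌈6697/299⌉ − ⌈6516/299⌉ = 23 − 22 = 1
n=37: ⌈(38·181)/299⌉ − ⌈(37·181)/299⌉ = ⌈6878/299⌉ − ⌈6697/299⌉ = 24 − 23 = 1
n=38: ⌈(39·181)/299⌉ − ⌈(38·181)/299⌉ = ⌈7059/299⌉ − ⌈6878/299⌉ = 24 − 24 = 0
n=39: ⌈(40·181)/299⌉ − ⌈(39·181)/299⌉ = ⌈7240/299⌉ − ⌈7059/299⌉ = 25 − 24 = 1
n=40: ⌈(41·181)/299⌉ − ⌈(40·181)/299⌉ = ⌈7421/299⌉ − ⌈7240/299⌉ = 25 − 25 = 0
n=41: ⌈(42·181)/299⌉ − ⌈(41·181)/299⌉ = ⌈7602/299⌉ − ⌈7421/299⌉ = 26 − 25 = 1
n=42: ⌈(43·181)/299⌉ − ⌈(42·181)/299⌉ = ⌈7783/299⌉ − ⌈7602/299⌉ = 27 − 26 = 1
n=43: ⌈(44·181)/299⌉ − ⌈(43·181)/299⌉ = ⌈7964/299⌉ − ⌈7783/299⌉ = 27 − 27 = 0
n=44: ⌈(45·181)/299⌉ − ⌈(44·181)/299⌉ = ⌈8145/299⌉ − ⌈7964/299⌉ = 28 − 27 = 1
n=45: ⌈(46·181)/299⌉ − ⌈(45·181)/299⌉ = ⌈8326/299⌉ − ⌈8145/299⌉ = 28 − 28 = 0
n=46: ⌈(47·181)/299⌉ − ⌈(46·181)/299⌉ = ⌈8507/299⌉ − ⌈8326/299⌉ = 29 − 28 = 1
n=47: ⌈(48·181)/299⌉ − ⌈(47·181)/299⌉ = ⌈8688/299⌉ − ⌈8507/299⌉ = 30 − 29 = 1
n=48: ⌈(49·181)/299⌉ − ⌈(48·181)/299⌉ = ⌈8869/299⌉ − ⌈8688/299⌉ = 30 − 30 = 0
n=49: ⌈(50·181)/299⌉ − ⌈(49·181)/299⌉ = ⌈9050/299⌉ − ⌈8869/299⌉ = 31 − 30 = 1
n=50: ⌈(51·181)/299⌉ − ⌈(50·181)/299⌉ = ⌈9231/299⌉ − ⌈9050/299⌉ = 31 − 31 = 0
n=51: ⌈(52·181)/299⌉ − ⌈(51·181)/299⌉ = ⌈9412/299⌉ − ⌈9231/299⌉ = 32 − 31 = 1
n=52: ⌈(53·181)/299⌉ − ⌈(52·181)/299⌉ = ⌈9593/299⌉ − ⌈9412/299⌉ = 33 − 32 = 1
n=53: ⌈(54·181)/299⌉ − ⌈(53·181)/299⌉ = ⌈9774/299⌉ − ⌈9593/299⌉ = 33 − 33 = 0
n=54: ⌈(55·181)/299⌉ − ⌈(54·181)/299⌉ = ⌈9955/299⌉ − ⌈9774/299⌉ = 34 − 33 = 1
n=55: ⌈(56·181)/299⌉ − ⌈(55·181)/299⌉ = ⌈10136/299⌉ − ⌈9955/299⌉ = 34 − 34 = 0
n=56: ⌈(57·181)/299⌉ − ⌈(56·181)/299⌉ = ⌈10317/299⌉ − ⌈10136/299⌉ = 35 − 34 = 1
n=57: ⌈(58·181)/299⌉ − ⌈(57·181)/299⌉ = ⌈10498/299⌉ − ⌈10317/299⌉ = 36 − 35 = 1
n=58: ⌈(59·181)/299⌉ − ⌈(58·181)/299⌉ = ⌈10679/299⌉ − ⌈10498/299⌉ = 36 − 36 = 0
n=59: ⌈(60·181)/299⌉ − ⌈(59·181)/299⌉ = ⌈10860/299⌉ − ⌈10679/299⌉ = 37 − 36 = 1
n=60: ⌈(61·181)/299⌉ − ⌈(60·181)/299⌉ = ⌈11041/299⌉ − ⌈10860/299⌉ = 37 − 37 = 0
n=61: ⌈(62·181)/299⌉ − ⌈(61·181)/299⌉ = ⌈11222/299⌉ − ⌈11041/299⌉ = 38 − 37 = 1
n=62: ⌈(63·181)/299⌉ − ⌈(62·181)/299⌉ = ⌈11403/299⌉ − ⌈11222/299⌉ = 39 − 38 = 1
n=63: ⌈(64·181)/299⌉ − ⌈(63·181)/299⌉ = ⌈11584/299⌉ − ⌈11403/299⌉ = 39 − 39 = 0
n=64: ⌈(65·181)/299⌉ − ⌈(64·181)/299⌉ = ⌈11765/299⌉ − ⌈11584/299⌉ = 40 − 39 = 1
n=65: ⌈(66·181)/299⌉ − ⌈(65·181)/299⌉ = ⌈11946/299⌉ − ⌈11765/299⌉ = 40 − 40 = 0
n=66: ⌈(67·181)/299⌉ − ⌈(66·181)/299⌉ = ⌈12127/299⌉ − ⌈11946/299⌉ = 41 − 40 = 1
n=67: ⌈(68·181)/299⌉ − ⌈(67·181)/299⌉ = ⌈12308/299⌉ − ⌈12127/299⌉ = 42 − 41 = 1
n=68: ⌈(69·181)/299⌉ − ⌈(68·181)/299⌉ = ⌈12489/299⌉ − ⌈12308/299⌉ = 42 − 42 = 0
n=69: ⌈(70·181)/299⌉ − ⌈(69·181)/299⌉ = ⌈12670/299⌉ − ⌈12489/299⌉ = 43 − 42 = 1
n=70: ⌈(71·181)/299⌉ − ⌈(70·181)/299⌉ = ⌈12851/299⌉ − ⌈12670/299⌉ = 43 − 43 = 0
n=71: ⌈(72·181)/299⌉ − ⌈(71·181)/299⌉ = ⌈13032/299⌉ − ⌈12851/299⌉ = 44 − 43 = 1
n=72: ⌈(73·181)/299⌉ − ⌈(72·181)/299⌉ = ⌈13213/299⌉ − ⌈13032/299⌉ = 45 − 44 = 1
n=73: ⌈(74·181)/299⌉ − ⌈(73·181)/299⌉ = ⌈13394/299⌉ − ⌈13213/299⌉ = 45 − 45 = 0
n=74: ⌈(75·181)/299⌉ − ⌈(74·181)/299⌉ = ⌈13575/299⌉ − ⌈13394/299⌉ = 46 − 45 = 1
n=75: ⌈(76·181)/299⌉ − ⌈(75·181)/299⌉ = ⌈13756/299⌉ − ⌈13575/299⌉ = 47 − 46 = 1
n=76: ⌈(77·181)/299⌉ − ⌈(76·181)/299⌉ = ⌈13937/299⌉ − ⌈13756/299⌉ = 47 − 47 = 0
n=77: ⌈(78·181)/299⌉ − ⌈(77·181)/299⌉ = ⌈14118/299⌉ − ⌈13937/299⌉ = 48 − 47 = 1
n=78: ⌈(79·181)/299⌉ − ⌈(78·181)/299⌉ = ⌈14299/299⌉ − ⌈14118/299⌉ = 48 − 48 = 0
n=79: ⌈(80·181)/299⌉ − ⌈(79·181)/299⌉ = ⌈14480/299⌉ − ⌈14299/299⌉ = 49 − 48 = 1
n=80: ⌈(81·181)/299⌉ − ⌈(80·181)/299⌉ = ⌈14661/299⌉ − ⌈14480/299⌉ = 50 − 49 = 1
n=81: ⌈(82·181)/299⌉ − ⌈(81·181)/299⌉ = ⌈14842/299⌉ − ⌈14661/299⌉ = 50 − 50 = 0
n=82: ⌈(83·181)/299⌉ − ⌈(82·181)/299⌉ = ⌈15023/299⌉ − ⌈14842/299⌉ = 51 − 50 = 1
n=83: ⌈(84·181)/299⌉ − ⌈(83·181)/299⌉ = ⌈15204/299⌉ − ⌈15023/299⌉ = 51 − 51 = 0
n=84: ⌈(85·181)/299⌉ − ⌈(84·181)/299⌉ = ⌈15385/299⌉ − ⌈15204/299⌉ = 52 − 51 = 1
n=85: ⌈(86·181)/299⌉ − ⌈(85·181)/299⌉ = ⌈15566/299⌉ − ⌈15385/299⌉ = 53 − 52 = 1
n=86: ⌈(87·181)/299⌉ − ⌈(86·181)/299⌉ = ⌈15747/299⌉ − ⌈15566/299⌉ = 53 − 53 = 0
n=87: ⌈(88·181)/299⌉ − ⌈(87·181)/299⌉ = ⌈15928/299⌉ − ⌈15747/299⌉ = 54 − 53 = 1
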